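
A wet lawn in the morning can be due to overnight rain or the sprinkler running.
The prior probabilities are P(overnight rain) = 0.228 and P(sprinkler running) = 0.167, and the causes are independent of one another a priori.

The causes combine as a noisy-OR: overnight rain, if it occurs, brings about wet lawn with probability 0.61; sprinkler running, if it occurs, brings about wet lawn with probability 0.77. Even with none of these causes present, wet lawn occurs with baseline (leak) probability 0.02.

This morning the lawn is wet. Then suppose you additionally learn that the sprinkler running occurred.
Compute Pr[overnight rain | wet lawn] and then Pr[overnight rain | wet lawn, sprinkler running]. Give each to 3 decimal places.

Pr[overnight rain | wet lawn] ≈ 0.574; Pr[overnight rain | wet lawn, sprinkler running] ≈ 0.258

Under noisy-OR, P(wet lawn | causes) = 1 − (1−0.02)·∏(1−qᵢ) over the active causes.
Sum P(wet lawn|·) weighted by the priors over the 4 (overnight rain, sprinkler running) configurations:
  P(wet lawn) = 0.02×0.772×0.833 + 0.7746×0.772×0.167 + 0.6178×0.228×0.833 + 0.912094×0.228×0.167
        = 0.012862 + 0.099865 + 0.117335 + 0.034729 = 0.264791
The terms with overnight rain present sum to 0.152064, so
  P(overnight rain | wet lawn) = 0.152064 / 0.264791 ≈ 0.574

Now condition on the additional information:
For the numerator, keep only overnight rain=true terms: 0.912094·0.228 = 0.207957
The normalizing constant is 0.7746·0.772 + 0.912094·0.228 = 0.805948
Posterior = 0.207957 / 0.805948 ≈ 0.258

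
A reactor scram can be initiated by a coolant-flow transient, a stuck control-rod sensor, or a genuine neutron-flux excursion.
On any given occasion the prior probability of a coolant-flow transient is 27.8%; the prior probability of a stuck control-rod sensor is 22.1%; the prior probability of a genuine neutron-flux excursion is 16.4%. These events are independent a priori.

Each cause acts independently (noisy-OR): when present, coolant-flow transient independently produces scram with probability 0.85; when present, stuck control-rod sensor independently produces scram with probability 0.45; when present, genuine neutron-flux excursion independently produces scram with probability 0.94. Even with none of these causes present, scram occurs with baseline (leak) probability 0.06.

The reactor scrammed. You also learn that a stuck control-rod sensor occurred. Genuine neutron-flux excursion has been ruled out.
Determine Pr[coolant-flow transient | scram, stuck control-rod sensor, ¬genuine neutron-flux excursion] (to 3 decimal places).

Under noisy-OR, P(scram | causes) = 1 − (1−0.06)·∏(1−qᵢ) over the active causes.
Numerator (weight on configurations with coolant-flow transient): 0.92245·0.278 = 0.256441
Normalizer over all consistent configurations: 0.483·0.722 + 0.92245·0.278 = 0.605167
Posterior = 0.256441 / 0.605167 ≈ 0.424

Pr[coolant-flow transient | scram, stuck control-rod sensor, ¬genuine neutron-flux excursion] ≈ 0.424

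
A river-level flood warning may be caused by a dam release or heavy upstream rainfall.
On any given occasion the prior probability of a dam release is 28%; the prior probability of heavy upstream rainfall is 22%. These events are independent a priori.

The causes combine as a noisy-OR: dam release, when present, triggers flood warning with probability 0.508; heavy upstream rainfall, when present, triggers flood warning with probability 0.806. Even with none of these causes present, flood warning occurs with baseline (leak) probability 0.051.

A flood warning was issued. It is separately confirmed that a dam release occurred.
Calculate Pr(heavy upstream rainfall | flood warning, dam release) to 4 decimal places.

Under noisy-OR, P(flood warning | causes) = 1 − (1−0.051)·∏(1−qᵢ) over the active causes.
By total probability over both values of heavy upstream rainfall:
  P(flood warning | dam release) = 0.533092*0.78 + 0.90942*0.22
        = 0.415812 + 0.200072 = 0.615884
The terms with heavy upstream rainfall present sum to 0.200072, so
  P(heavy upstream rainfall | flood warning, dam release) = 0.200072 / 0.615884 ≈ 0.3249

Pr(heavy upstream rainfall | flood warning, dam release) ≈ 0.3249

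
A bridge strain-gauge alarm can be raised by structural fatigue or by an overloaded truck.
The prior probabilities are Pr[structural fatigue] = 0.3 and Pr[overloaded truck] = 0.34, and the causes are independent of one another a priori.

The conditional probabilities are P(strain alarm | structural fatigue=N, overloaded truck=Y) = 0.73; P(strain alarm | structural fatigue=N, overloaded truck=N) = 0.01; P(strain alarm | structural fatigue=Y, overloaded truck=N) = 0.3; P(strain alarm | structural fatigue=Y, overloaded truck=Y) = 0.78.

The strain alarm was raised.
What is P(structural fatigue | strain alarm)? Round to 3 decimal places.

P(structural fatigue | strain alarm) ≈ 0.438

Weight on structural fatigue=true, given the evidence: 0.059400 + 0.079560 = 0.138960
Denominator P(strain alarm): 0.01·0.7·0.66 + 0.73·0.7·0.34 + 0.3·0.3·0.66 + 0.78·0.3·0.34 = 0.317320
Posterior = 0.138960 / 0.317320 ≈ 0.438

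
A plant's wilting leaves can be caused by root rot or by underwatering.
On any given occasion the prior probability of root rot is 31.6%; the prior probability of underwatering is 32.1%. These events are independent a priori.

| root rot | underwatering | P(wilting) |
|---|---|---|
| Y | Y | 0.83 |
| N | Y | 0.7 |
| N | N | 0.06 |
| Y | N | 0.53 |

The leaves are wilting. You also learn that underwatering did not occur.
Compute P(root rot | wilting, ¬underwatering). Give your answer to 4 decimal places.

By total probability over both values of root rot:
  P(wilting | ¬underwatering) = 0.06*0.684 + 0.53*0.316
        = 0.041040 + 0.167480 = 0.208520
Keeping only the root rot-present terms gives 0.167480, so
  P(root rot | wilting, ¬underwatering) = 0.167480 / 0.208520 ≈ 0.8032

P(root rot | wilting, ¬underwatering) ≈ 0.8032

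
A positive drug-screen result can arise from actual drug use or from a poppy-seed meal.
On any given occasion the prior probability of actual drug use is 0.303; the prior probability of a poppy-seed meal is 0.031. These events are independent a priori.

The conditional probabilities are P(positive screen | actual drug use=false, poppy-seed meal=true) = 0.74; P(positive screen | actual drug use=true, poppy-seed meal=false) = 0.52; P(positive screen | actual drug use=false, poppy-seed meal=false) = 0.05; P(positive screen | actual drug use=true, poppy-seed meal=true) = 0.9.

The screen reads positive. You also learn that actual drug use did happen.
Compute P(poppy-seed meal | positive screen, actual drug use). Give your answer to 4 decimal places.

P(poppy-seed meal | positive screen, actual drug use) ≈ 0.0525

P(positive screen | actual drug use) = 0.52·0.969 + 0.9·0.031 = 0.503880 + 0.027900 = 0.531780
Restricting to configurations with poppy-seed meal present: 0.9·0.031 = 0.027900.
P(poppy-seed meal | positive screen, actual drug use) = 0.027900 / 0.531780 ≈ 0.0525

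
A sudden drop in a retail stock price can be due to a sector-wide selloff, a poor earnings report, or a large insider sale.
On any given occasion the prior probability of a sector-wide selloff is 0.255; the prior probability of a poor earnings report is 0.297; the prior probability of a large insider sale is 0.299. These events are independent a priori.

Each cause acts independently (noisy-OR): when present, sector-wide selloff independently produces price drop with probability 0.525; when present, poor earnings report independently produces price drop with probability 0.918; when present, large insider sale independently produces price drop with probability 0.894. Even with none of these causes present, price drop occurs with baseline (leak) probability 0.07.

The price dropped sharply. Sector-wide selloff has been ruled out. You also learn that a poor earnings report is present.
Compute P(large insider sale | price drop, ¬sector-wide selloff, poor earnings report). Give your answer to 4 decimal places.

Under noisy-OR, P(price drop | causes) = 1 − (1−0.07)·∏(1−qᵢ) over the active causes.
Sum P(price drop|·) weighted by the priors over both values of large insider sale:
  P(price drop | ¬sector-wide selloff, poor earnings report) = 0.92374*0.701 + 0.991916*0.299
        = 0.647542 + 0.296583 = 0.944125
Keeping only the large insider sale-present terms gives 0.296583, so
  P(large insider sale | price drop, ¬sector-wide selloff, poor earnings report) = 0.296583 / 0.944125 ≈ 0.3141

P(large insider sale | price drop, ¬sector-wide selloff, poor earnings report) ≈ 0.3141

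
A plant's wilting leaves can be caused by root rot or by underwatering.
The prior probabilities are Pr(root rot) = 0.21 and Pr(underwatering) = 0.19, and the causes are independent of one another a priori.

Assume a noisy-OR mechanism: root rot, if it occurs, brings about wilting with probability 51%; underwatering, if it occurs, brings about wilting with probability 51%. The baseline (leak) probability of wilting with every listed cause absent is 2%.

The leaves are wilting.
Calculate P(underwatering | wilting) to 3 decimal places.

Under noisy-OR, P(wilting | causes) = 1 − (1−0.02)·∏(1−qᵢ) over the active causes.
P(wilting) = 0.02*0.79*0.81 + 0.5198*0.79*0.19 + 0.5198*0.21*0.81 + 0.764702*0.21*0.19 = 0.012798 + 0.078022 + 0.088418 + 0.030512 = 0.209750
Restricting to configurations with underwatering present: 0.078022 + 0.030512 = 0.108534.
So P(underwatering | wilting) = 0.108534/0.209750 ≈ 0.517.

P(underwatering | wilting) ≈ 0.517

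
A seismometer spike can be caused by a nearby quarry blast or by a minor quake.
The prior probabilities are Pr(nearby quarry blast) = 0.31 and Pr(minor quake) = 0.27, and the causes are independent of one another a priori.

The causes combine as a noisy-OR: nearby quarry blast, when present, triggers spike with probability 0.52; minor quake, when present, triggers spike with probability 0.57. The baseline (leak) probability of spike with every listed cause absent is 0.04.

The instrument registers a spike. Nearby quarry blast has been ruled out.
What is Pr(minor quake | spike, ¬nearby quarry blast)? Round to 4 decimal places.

Pr(minor quake | spike, ¬nearby quarry blast) ≈ 0.8445

Under noisy-OR, P(spike | causes) = 1 − (1−0.04)·∏(1−qᵢ) over the active causes.
Enumerate both values of minor quake and weight by the priors:
  P(spike | ¬nearby quarry blast) = 0.04·0.73 + 0.5872·0.27
        = 0.029200 + 0.158544 = 0.187744
Keeping only the minor quake-present terms gives 0.158544, so
  P(minor quake | spike, ¬nearby quarry blast) = 0.158544 / 0.187744 ≈ 0.8445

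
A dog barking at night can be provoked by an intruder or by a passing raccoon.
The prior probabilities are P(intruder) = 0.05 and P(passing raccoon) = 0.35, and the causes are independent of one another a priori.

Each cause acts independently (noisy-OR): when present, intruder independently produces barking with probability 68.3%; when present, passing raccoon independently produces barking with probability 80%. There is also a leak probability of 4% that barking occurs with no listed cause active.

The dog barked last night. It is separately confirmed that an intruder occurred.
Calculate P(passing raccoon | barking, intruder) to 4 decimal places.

P(passing raccoon | barking, intruder) ≈ 0.4209

Under noisy-OR, P(barking | causes) = 1 − (1−0.04)·∏(1−qᵢ) over the active causes.
Numerator (weight on configurations with passing raccoon): 0.939136*0.35 = 0.328698
Normalizer over all consistent configurations: 0.69568*0.65 + 0.939136*0.35 = 0.780890
P(passing raccoon | barking, intruder) = 0.328698/0.780890 ≈ 0.4209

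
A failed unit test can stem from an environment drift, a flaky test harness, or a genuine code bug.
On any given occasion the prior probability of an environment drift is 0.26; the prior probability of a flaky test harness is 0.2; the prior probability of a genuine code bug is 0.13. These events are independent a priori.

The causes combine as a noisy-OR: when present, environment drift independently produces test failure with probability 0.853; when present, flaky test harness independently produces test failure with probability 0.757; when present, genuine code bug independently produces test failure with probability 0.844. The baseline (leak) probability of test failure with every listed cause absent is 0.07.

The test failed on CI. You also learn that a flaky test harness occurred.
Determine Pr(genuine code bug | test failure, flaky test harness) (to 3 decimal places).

Pr(genuine code bug | test failure, flaky test harness) ≈ 0.150

Under noisy-OR, P(test failure | causes) = 1 − (1−0.07)·∏(1−qᵢ) over the active causes.
By total probability over the 4 (environment drift, genuine code bug) configurations:
  P(test failure | flaky test harness) = 0.77401*0.74*0.87 + 0.964746*0.74*0.13 + 0.966779*0.26*0.87 + 0.994818*0.26*0.13
        = 0.498308 + 0.092809 + 0.218685 + 0.033625 = 0.843427
The terms with genuine code bug present sum to 0.126434, so
  P(genuine code bug | test failure, flaky test harness) = 0.126434 / 0.843427 ≈ 0.150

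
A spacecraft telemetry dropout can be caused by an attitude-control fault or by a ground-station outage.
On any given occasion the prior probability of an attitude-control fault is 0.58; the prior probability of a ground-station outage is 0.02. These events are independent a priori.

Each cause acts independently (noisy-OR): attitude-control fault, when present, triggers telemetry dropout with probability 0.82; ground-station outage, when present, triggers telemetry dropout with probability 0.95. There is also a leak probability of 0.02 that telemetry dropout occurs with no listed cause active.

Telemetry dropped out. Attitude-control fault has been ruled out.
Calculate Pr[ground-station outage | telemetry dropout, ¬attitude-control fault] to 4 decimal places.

Under noisy-OR, P(telemetry dropout | causes) = 1 − (1−0.02)·∏(1−qᵢ) over the active causes.
By total probability over both values of ground-station outage:
  P(telemetry dropout | ¬attitude-control fault) = 0.02·0.98 + 0.951·0.02
        = 0.019600 + 0.019020 = 0.038620
Configurations with ground-station outage contribute 0.019020, so
  P(ground-station outage | telemetry dropout, ¬attitude-control fault) = 0.019020 / 0.038620 ≈ 0.4925

Pr[ground-station outage | telemetry dropout, ¬attitude-control fault] ≈ 0.4925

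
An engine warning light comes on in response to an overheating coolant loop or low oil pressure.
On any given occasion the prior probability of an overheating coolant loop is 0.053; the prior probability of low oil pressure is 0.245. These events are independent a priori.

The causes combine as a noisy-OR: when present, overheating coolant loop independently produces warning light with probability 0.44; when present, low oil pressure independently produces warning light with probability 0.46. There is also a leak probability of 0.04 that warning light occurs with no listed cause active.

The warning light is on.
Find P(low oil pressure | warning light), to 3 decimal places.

P(low oil pressure | warning light) ≈ 0.720

Under noisy-OR, P(warning light | causes) = 1 − (1−0.04)·∏(1−qᵢ) over the active causes.
P(warning light) = 0.04*0.947*0.755 + 0.4816*0.947*0.245 + 0.4624*0.053*0.755 + 0.709696*0.053*0.245 = 0.028599 + 0.111738 + 0.018503 + 0.009215 = 0.168055
Of this, 0.120953 comes from 0.111738 + 0.009215 (the low oil pressure=true cases).
Hence the posterior is 0.120953/0.168055 ≈ 0.720.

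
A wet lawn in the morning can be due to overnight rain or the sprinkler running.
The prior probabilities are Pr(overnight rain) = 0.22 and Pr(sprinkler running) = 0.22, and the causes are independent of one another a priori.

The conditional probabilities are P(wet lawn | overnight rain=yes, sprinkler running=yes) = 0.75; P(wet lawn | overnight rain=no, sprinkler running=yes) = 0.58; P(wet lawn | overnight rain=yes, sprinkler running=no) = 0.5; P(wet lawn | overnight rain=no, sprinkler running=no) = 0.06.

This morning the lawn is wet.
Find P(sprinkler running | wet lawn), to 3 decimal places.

P(sprinkler running | wet lawn) ≈ 0.526

By total probability over the 4 (overnight rain, sprinkler running) configurations:
  P(wet lawn) = 0.06*0.78*0.78 + 0.58*0.78*0.22 + 0.5*0.22*0.78 + 0.75*0.22*0.22
        = 0.036504 + 0.099528 + 0.085800 + 0.036300 = 0.258132
Keeping only the sprinkler running-present terms gives 0.135828, so
  P(sprinkler running | wet lawn) = 0.135828 / 0.258132 ≈ 0.526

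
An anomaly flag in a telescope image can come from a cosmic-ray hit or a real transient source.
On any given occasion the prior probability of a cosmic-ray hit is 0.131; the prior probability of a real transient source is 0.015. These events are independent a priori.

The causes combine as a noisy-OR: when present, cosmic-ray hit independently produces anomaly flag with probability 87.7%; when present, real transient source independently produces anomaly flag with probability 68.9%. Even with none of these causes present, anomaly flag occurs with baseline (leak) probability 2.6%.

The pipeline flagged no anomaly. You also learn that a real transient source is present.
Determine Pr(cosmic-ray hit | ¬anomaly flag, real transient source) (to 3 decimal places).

Under noisy-OR, P(anomaly flag | causes) = 1 − (1−0.026)·∏(1−qᵢ) over the active causes.
For the numerator, keep only cosmic-ray hit=true terms: 0.037258·0.131 = 0.004881
The normalizing constant is 0.302914·0.869 + 0.037258·0.131 = 0.268113
P(cosmic-ray hit | ¬anomaly flag, real transient source) = 0.004881/0.268113 ≈ 0.018

Pr(cosmic-ray hit | ¬anomaly flag, real transient source) ≈ 0.018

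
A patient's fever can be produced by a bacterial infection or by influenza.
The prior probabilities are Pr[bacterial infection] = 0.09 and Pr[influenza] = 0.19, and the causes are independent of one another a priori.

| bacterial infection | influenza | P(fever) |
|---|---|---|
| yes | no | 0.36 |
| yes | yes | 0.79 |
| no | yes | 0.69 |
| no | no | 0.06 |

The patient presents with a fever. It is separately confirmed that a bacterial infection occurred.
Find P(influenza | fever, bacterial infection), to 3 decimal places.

P(influenza | fever, bacterial infection) ≈ 0.340

Enumerate both values of influenza and weight by the priors:
  P(fever | bacterial infection) = 0.36·0.81 + 0.79·0.19
        = 0.291600 + 0.150100 = 0.441700
The terms with influenza present sum to 0.150100, so
  P(influenza | fever, bacterial infection) = 0.150100 / 0.441700 ≈ 0.340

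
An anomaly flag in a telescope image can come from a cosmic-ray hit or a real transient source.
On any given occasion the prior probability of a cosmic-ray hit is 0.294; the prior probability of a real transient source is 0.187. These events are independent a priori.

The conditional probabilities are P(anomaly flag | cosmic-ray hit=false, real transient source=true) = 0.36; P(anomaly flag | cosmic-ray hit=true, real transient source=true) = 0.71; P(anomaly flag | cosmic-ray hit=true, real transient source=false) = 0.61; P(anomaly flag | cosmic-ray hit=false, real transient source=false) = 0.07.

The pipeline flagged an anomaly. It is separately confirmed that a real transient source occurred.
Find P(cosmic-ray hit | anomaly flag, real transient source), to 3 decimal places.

Weight on cosmic-ray hit=true, given the evidence: 0.71·0.294 = 0.208740
Normalizer over all consistent configurations: 0.36·0.706 + 0.71·0.294 = 0.462900
Posterior = 0.208740 / 0.462900 ≈ 0.451

P(cosmic-ray hit | anomaly flag, real transient source) ≈ 0.451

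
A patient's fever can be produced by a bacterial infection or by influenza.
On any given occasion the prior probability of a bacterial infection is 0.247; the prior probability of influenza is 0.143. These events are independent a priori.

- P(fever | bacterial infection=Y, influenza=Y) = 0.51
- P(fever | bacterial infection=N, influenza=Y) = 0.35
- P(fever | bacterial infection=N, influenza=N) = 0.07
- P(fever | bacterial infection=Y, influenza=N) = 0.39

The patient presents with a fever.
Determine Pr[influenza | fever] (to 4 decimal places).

Pr[influenza | fever] ≈ 0.3037

P(fever) = 0.07×0.753×0.857 + 0.35×0.753×0.143 + 0.39×0.247×0.857 + 0.51×0.247×0.143 = 0.045172 + 0.037688 + 0.082555 + 0.018014 = 0.183429
The influenza-present share is 0.037688 + 0.018014 = 0.055702.
So P(influenza | fever) = 0.055702/0.183429 ≈ 0.3037.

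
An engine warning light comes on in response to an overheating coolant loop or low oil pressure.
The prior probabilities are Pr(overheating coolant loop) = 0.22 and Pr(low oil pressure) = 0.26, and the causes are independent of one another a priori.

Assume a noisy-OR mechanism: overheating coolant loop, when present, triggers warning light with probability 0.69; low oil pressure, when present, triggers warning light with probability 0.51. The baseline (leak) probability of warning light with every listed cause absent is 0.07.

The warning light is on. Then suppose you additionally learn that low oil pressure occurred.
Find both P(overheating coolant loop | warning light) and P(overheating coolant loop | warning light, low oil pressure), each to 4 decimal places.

Under noisy-OR, P(warning light | causes) = 1 − (1−0.07)·∏(1−qᵢ) over the active causes.
Numerator (weight on configurations with overheating coolant loop): 0.115865 + 0.049120 = 0.164985
The normalizing constant is 0.07·0.78·0.74 + 0.5443·0.78·0.26 + 0.7117·0.22·0.74 + 0.858733·0.22·0.26 = 0.315773
Posterior = 0.164985 / 0.315773 ≈ 0.5225

With the extra evidence:
Numerator (weight on configurations with overheating coolant loop): 0.858733·0.22 = 0.188921
The normalizing constant is 0.5443·0.78 + 0.858733·0.22 = 0.613475
P(overheating coolant loop | warning light, low oil pressure) = 0.188921/0.613475 ≈ 0.3080

P(overheating coolant loop | warning light) ≈ 0.5225; P(overheating coolant loop | warning light, low oil pressure) ≈ 0.3080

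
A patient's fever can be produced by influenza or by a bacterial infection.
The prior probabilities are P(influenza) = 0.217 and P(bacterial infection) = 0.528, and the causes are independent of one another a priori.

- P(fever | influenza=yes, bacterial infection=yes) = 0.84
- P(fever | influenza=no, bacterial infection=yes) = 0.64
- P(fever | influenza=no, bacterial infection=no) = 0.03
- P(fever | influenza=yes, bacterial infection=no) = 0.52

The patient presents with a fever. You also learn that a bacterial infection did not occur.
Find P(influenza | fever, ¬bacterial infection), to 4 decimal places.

Enumerate both values of influenza and weight by the priors:
  P(fever | ¬bacterial infection) = 0.03×0.783 + 0.52×0.217
        = 0.023490 + 0.112840 = 0.136330
The terms with influenza present sum to 0.112840, so
  P(influenza | fever, ¬bacterial infection) = 0.112840 / 0.136330 ≈ 0.8277

P(influenza | fever, ¬bacterial infection) ≈ 0.8277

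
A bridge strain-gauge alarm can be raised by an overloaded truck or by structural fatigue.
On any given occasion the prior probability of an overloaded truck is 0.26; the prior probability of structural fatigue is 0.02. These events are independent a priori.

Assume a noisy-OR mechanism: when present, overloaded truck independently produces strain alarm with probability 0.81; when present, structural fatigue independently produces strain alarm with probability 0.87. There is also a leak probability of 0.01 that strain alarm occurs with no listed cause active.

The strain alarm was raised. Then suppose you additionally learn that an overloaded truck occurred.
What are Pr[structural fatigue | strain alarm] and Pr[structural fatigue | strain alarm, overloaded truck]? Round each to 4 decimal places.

Under noisy-OR, P(strain alarm | causes) = 1 − (1−0.01)·∏(1−qᵢ) over the active causes.
P(strain alarm) = 0.01·0.74·0.98 + 0.8713·0.74·0.02 + 0.8119·0.26·0.98 + 0.975547·0.26·0.02 = 0.007252 + 0.012895 + 0.206872 + 0.005073 = 0.232092
Restricting to configurations with structural fatigue present: 0.012895 + 0.005073 = 0.017968.
So P(structural fatigue | strain alarm) = 0.017968/0.232092 ≈ 0.0774.

Now condition on the additional information:
For the numerator, keep only structural fatigue=true terms: 0.975547*0.02 = 0.019511
Denominator P(strain alarm | overloaded truck): 0.8119*0.98 + 0.975547*0.02 = 0.815173
P(structural fatigue | strain alarm, overloaded truck) = 0.019511/0.815173 ≈ 0.0239

Pr[structural fatigue | strain alarm] ≈ 0.0774; Pr[structural fatigue | strain alarm, overloaded truck] ≈ 0.0239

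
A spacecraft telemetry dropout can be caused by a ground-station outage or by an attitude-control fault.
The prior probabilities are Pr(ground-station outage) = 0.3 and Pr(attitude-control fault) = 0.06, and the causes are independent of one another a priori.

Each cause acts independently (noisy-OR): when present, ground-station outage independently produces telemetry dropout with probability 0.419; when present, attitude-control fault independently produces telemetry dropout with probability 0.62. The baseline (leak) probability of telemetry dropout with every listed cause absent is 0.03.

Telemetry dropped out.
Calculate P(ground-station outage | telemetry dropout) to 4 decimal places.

Under noisy-OR, P(telemetry dropout | causes) = 1 − (1−0.03)·∏(1−qᵢ) over the active causes.
P(telemetry dropout) = 0.03*0.7*0.94 + 0.6314*0.7*0.06 + 0.43643*0.3*0.94 + 0.785843*0.3*0.06 = 0.019740 + 0.026519 + 0.123073 + 0.014145 = 0.183477
The ground-station outage-present share is 0.123073 + 0.014145 = 0.137218.
So P(ground-station outage | telemetry dropout) = 0.137218/0.183477 ≈ 0.7479.

P(ground-station outage | telemetry dropout) ≈ 0.7479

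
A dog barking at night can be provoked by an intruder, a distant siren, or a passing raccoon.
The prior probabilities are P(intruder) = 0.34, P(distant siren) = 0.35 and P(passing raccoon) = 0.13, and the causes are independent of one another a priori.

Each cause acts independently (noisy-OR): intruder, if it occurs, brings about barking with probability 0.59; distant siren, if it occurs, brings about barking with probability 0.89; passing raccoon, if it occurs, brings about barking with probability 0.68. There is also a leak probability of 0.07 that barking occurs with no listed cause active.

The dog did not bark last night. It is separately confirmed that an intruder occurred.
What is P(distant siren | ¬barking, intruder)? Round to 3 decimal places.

P(distant siren | ¬barking, intruder) ≈ 0.056

Under noisy-OR, P(barking | causes) = 1 − (1−0.07)·∏(1−qᵢ) over the active causes.
Weight on distant siren=true, given the evidence: 0.012772 + 0.000611 = 0.013383
Denominator P(¬barking | intruder): 0.3813·0.65·0.87 + 0.122016·0.65·0.13 + 0.041943·0.35·0.87 + 0.013422·0.35·0.13 = 0.239318
P(distant siren | ¬barking, intruder) = 0.013383/0.239318 ≈ 0.056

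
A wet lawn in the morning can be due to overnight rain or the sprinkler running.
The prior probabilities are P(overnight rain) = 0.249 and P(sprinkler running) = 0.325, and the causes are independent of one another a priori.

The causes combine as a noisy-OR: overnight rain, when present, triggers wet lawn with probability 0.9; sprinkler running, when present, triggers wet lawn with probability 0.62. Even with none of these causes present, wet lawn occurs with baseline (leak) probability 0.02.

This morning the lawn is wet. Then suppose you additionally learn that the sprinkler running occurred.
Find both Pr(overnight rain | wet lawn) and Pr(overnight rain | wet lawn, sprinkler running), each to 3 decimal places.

Under noisy-OR, P(wet lawn | causes) = 1 − (1−0.02)·∏(1−qᵢ) over the active causes.
Enumerate the 4 (overnight rain, sprinkler running) configurations and weight by the priors:
  P(wet lawn) = 0.02*0.751*0.675 + 0.6276*0.751*0.325 + 0.902*0.249*0.675 + 0.96276*0.249*0.325
        = 0.010139 + 0.153181 + 0.151604 + 0.077911 = 0.392835
Keeping only the overnight rain-present terms gives 0.229515, so
  P(overnight rain | wet lawn) = 0.229515 / 0.392835 ≈ 0.584

With the extra evidence:
P(wet lawn | sprinkler running) = 0.6276·0.751 + 0.96276·0.249 = 0.471328 + 0.239727 = 0.711055
The overnight rain-present share is 0.96276·0.249 = 0.239727.
P(overnight rain | wet lawn, sprinkler running) = 0.239727 / 0.711055 ≈ 0.337
Conditioning on sprinkler running lowers the posterior on overnight rain: the classic explaining-away effect in a common-effect structure.

Pr(overnight rain | wet lawn) ≈ 0.584; Pr(overnight rain | wet lawn, sprinkler running) ≈ 0.337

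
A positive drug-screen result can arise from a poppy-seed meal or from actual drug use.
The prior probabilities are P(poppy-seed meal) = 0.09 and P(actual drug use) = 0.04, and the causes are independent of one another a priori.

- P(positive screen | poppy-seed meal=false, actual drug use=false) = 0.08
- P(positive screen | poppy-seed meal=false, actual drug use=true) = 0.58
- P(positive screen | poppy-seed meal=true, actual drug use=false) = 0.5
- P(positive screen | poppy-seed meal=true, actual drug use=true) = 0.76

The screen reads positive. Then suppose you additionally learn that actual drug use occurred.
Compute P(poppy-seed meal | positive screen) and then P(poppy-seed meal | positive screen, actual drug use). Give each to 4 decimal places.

Numerator (weight on configurations with poppy-seed meal): 0.043200 + 0.002736 = 0.045936
Normalizer over all consistent configurations: 0.08·0.91·0.96 + 0.58·0.91·0.04 + 0.5·0.09·0.96 + 0.76·0.09·0.04 = 0.136936
P(poppy-seed meal | positive screen) = 0.045936/0.136936 ≈ 0.3355

Now condition on the additional information:
Weight on poppy-seed meal=true, given the evidence: 0.76×0.09 = 0.068400
Denominator P(positive screen | actual drug use): 0.58×0.91 + 0.76×0.09 = 0.596200
Posterior = 0.068400 / 0.596200 ≈ 0.1147

P(poppy-seed meal | positive screen) ≈ 0.3355; P(poppy-seed meal | positive screen, actual drug use) ≈ 0.1147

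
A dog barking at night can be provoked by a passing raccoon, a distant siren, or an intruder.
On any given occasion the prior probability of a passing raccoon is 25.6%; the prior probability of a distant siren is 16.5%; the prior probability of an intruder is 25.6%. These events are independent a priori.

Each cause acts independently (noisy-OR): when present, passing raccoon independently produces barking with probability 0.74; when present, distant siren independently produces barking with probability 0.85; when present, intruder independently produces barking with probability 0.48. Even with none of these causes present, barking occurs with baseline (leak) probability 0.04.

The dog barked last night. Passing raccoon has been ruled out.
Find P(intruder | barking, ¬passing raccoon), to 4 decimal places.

Under noisy-OR, P(barking | causes) = 1 − (1−0.04)·∏(1−qᵢ) over the active causes.
Weight on intruder=true, given the evidence: 0.107051 + 0.039077 = 0.146128
The normalizing constant is 0.04×0.835×0.744 + 0.5008×0.835×0.256 + 0.856×0.165×0.744 + 0.92512×0.165×0.256 = 0.276061
Posterior = 0.146128 / 0.276061 ≈ 0.5293

P(intruder | barking, ¬passing raccoon) ≈ 0.5293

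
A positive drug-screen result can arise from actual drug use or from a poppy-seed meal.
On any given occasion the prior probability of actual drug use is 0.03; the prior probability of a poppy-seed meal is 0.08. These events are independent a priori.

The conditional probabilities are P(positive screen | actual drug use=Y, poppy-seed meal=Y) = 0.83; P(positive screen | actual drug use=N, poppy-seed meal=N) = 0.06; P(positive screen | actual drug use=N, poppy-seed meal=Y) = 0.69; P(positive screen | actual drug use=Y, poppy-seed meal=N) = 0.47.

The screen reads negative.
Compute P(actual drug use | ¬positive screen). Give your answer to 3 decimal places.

P(actual drug use | ¬positive screen) ≈ 0.017

Enumerate the 4 (actual drug use, poppy-seed meal) configurations and weight by the priors:
  P(¬positive screen) = 0.94×0.97×0.92 + 0.31×0.97×0.08 + 0.53×0.03×0.92 + 0.17×0.03×0.08
        = 0.838856 + 0.024056 + 0.014628 + 0.000408 = 0.877948
Keeping only the actual drug use-present terms gives 0.015036, so
  P(actual drug use | ¬positive screen) = 0.015036 / 0.877948 ≈ 0.017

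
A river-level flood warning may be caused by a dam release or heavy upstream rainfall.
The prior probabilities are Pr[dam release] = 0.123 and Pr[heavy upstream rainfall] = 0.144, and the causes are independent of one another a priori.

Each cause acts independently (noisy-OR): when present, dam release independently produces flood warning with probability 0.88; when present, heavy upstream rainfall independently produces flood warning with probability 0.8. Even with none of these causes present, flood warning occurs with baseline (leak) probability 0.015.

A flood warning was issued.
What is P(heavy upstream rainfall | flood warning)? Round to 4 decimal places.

Under noisy-OR, P(flood warning | causes) = 1 − (1−0.015)·∏(1−qᵢ) over the active causes.
Weight on heavy upstream rainfall=true, given the evidence: 0.101409 + 0.017293 = 0.118702
Denominator P(flood warning): 0.015·0.877·0.856 + 0.803·0.877·0.144 + 0.8818·0.123·0.856 + 0.97636·0.123·0.144 = 0.222806
P(heavy upstream rainfall | flood warning) = 0.118702/0.222806 ≈ 0.5328

P(heavy upstream rainfall | flood warning) ≈ 0.5328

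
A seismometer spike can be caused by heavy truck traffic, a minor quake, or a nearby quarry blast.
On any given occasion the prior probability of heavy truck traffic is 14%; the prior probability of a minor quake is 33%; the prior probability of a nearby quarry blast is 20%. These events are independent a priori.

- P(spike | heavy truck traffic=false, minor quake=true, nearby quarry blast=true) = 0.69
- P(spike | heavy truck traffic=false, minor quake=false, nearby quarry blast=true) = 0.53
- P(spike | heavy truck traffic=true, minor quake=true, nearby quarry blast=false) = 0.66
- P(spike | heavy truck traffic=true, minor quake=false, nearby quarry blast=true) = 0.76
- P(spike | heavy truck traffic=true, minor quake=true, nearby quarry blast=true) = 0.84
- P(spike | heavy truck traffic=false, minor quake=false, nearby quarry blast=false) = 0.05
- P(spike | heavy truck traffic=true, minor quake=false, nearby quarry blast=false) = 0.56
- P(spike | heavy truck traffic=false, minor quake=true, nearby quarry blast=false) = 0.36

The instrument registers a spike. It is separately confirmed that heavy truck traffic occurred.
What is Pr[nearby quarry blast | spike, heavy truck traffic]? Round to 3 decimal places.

Numerator (weight on configurations with nearby quarry blast): 0.101840 + 0.055440 = 0.157280
The normalizing constant is 0.56×0.67×0.8 + 0.76×0.67×0.2 + 0.66×0.33×0.8 + 0.84×0.33×0.2 = 0.631680
Posterior = 0.157280 / 0.631680 ≈ 0.249

Pr[nearby quarry blast | spike, heavy truck traffic] ≈ 0.249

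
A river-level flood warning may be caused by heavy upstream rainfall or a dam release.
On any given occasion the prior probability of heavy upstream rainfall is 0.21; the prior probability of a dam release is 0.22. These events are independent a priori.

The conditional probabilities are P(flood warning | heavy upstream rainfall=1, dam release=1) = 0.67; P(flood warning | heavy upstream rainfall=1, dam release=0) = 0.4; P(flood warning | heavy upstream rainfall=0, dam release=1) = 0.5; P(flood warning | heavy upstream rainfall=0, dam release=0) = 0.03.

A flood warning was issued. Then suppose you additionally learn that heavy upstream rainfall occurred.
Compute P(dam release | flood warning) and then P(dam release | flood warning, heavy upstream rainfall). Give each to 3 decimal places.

P(flood warning) = 0.03*0.79*0.78 + 0.5*0.79*0.22 + 0.4*0.21*0.78 + 0.67*0.21*0.22 = 0.018486 + 0.086900 + 0.065520 + 0.030954 = 0.201860
Restricting to configurations with dam release present: 0.086900 + 0.030954 = 0.117854.
So P(dam release | flood warning) = 0.117854/0.201860 ≈ 0.584.

Now condition on the additional information:
Sum P(flood warning|·) weighted by the priors over both values of dam release:
  P(flood warning | heavy upstream rainfall) = 0.4·0.78 + 0.67·0.22
        = 0.312000 + 0.147400 = 0.459400
Configurations with dam release contribute 0.147400, so
  P(dam release | flood warning, heavy upstream rainfall) = 0.147400 / 0.459400 ≈ 0.321

P(dam release | flood warning) ≈ 0.584; P(dam release | flood warning, heavy upstream rainfall) ≈ 0.321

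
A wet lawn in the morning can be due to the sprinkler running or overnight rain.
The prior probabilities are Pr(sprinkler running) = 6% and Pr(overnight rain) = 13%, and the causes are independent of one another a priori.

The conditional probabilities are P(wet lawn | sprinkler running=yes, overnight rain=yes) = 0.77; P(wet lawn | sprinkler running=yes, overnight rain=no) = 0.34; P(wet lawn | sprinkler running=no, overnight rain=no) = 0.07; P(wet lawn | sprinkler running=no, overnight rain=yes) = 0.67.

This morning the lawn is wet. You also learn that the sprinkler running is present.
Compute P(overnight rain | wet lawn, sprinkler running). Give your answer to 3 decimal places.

P(overnight rain | wet lawn, sprinkler running) ≈ 0.253

P(wet lawn | sprinkler running) = 0.34·0.87 + 0.77·0.13 = 0.295800 + 0.100100 = 0.395900
The overnight rain-present share is 0.77·0.13 = 0.100100.
P(overnight rain | wet lawn, sprinkler running) = 0.100100 / 0.395900 ≈ 0.253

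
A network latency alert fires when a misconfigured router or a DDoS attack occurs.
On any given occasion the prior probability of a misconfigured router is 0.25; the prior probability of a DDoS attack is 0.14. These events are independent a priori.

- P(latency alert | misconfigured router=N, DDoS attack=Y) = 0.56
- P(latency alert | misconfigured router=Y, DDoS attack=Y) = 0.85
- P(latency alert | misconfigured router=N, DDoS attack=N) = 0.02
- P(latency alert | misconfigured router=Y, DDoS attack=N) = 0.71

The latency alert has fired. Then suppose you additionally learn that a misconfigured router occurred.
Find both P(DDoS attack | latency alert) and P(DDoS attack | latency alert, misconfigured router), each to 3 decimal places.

P(DDoS attack | latency alert) ≈ 0.348; P(DDoS attack | latency alert, misconfigured router) ≈ 0.163

P(latency alert) = 0.02×0.75×0.86 + 0.56×0.75×0.14 + 0.71×0.25×0.86 + 0.85×0.25×0.14 = 0.012900 + 0.058800 + 0.152650 + 0.029750 = 0.254100
The DDoS attack-present share is 0.058800 + 0.029750 = 0.088550.
P(DDoS attack | latency alert) = 0.088550 / 0.254100 ≈ 0.348

With the extra evidence:
For the numerator, keep only DDoS attack=true terms: 0.85*0.14 = 0.119000
The normalizing constant is 0.71*0.86 + 0.85*0.14 = 0.729600
P(DDoS attack | latency alert, misconfigured router) = 0.119000/0.729600 ≈ 0.163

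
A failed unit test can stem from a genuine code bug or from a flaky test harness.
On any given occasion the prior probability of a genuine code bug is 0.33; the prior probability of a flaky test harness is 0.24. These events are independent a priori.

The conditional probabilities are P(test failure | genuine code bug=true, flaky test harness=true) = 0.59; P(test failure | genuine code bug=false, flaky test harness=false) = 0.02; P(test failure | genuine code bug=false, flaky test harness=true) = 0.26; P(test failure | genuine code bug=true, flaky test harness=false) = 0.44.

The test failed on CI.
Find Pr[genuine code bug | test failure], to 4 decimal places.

Enumerate the 4 (genuine code bug, flaky test harness) configurations and weight by the priors:
  P(test failure) = 0.02*0.67*0.76 + 0.26*0.67*0.24 + 0.44*0.33*0.76 + 0.59*0.33*0.24
        = 0.010184 + 0.041808 + 0.110352 + 0.046728 = 0.209072
Keeping only the genuine code bug-present terms gives 0.157080, so
  P(genuine code bug | test failure) = 0.157080 / 0.209072 ≈ 0.7513

Pr[genuine code bug | test failure] ≈ 0.7513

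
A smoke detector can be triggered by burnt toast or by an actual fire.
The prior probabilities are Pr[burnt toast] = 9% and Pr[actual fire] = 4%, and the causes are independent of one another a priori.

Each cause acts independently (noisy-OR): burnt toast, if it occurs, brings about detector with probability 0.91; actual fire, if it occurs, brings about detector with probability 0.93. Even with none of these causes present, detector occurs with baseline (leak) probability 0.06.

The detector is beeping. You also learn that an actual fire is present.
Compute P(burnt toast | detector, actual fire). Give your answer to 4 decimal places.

P(burnt toast | detector, actual fire) ≈ 0.0952

Under noisy-OR, P(detector | causes) = 1 − (1−0.06)·∏(1−qᵢ) over the active causes.
P(detector | actual fire) = 0.9342*0.91 + 0.994078*0.09 = 0.850122 + 0.089467 = 0.939589
Of this, 0.089467 comes from 0.994078*0.09 (the burnt toast=true cases).
Hence the posterior is 0.089467/0.939589 ≈ 0.0952.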